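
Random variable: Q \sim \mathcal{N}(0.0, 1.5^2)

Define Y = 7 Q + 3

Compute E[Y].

For Y = 7Q + 3:
E[Y] = 7 * E[Q] + 3
E[Q] = 0.0 = 0
E[Y] = 7 * 0 + 3 = 3

3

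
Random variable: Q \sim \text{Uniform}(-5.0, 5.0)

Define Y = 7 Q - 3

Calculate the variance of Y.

For Y = aQ + b: Var(Y) = a² * Var(Q)
Var(Q) = (5 + 5)^2/12 = 8.3333333
Var(Y) = 7² * 8.3333333 = 49 * 8.3333333 = 408.33333

408.33333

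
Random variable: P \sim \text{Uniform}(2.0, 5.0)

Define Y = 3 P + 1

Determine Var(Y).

For Y = aP + b: Var(Y) = a² * Var(P)
Var(P) = (5 - 2)^2/12 = 0.75
Var(Y) = 3² * 0.75 = 9 * 0.75 = 6.75

6.75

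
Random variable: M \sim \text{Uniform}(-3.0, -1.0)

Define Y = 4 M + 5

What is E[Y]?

For Y = 4M + 5:
E[Y] = 4 * E[M] + 5
E[M] = (-3 - 1)/2 = -2
E[Y] = 4 * (-2) + 5 = -3

-3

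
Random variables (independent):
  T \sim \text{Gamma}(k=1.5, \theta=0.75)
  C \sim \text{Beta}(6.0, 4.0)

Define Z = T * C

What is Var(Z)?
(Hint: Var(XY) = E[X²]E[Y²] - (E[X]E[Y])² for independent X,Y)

Var(XY) = E[X²]E[Y²] - (E[X]E[Y])²
E[T] = 1.125, Var(T) = 0.84375
E[C] = 0.6, Var(C) = 0.021818182
E[T²] = 0.84375 + 1.125² = 2.109375
E[C²] = 0.021818182 + 0.6² = 0.38181818
Var(Z) = 2.109375*0.38181818 - (1.125*0.6)²
= 0.80539773 - 0.455625 = 0.34977273

0.34977273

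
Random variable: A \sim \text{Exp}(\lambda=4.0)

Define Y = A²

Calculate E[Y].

E[A²] = Var(A) + (E[A])² = 0.0625 + 0.0625 = 0.125

0.125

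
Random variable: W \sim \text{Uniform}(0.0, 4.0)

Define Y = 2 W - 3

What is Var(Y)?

For Y = aW + b: Var(Y) = a² * Var(W)
Var(W) = (4 - 0)^2/12 = 1.3333333
Var(Y) = 2² * 1.3333333 = 4 * 1.3333333 = 5.3333333

5.3333333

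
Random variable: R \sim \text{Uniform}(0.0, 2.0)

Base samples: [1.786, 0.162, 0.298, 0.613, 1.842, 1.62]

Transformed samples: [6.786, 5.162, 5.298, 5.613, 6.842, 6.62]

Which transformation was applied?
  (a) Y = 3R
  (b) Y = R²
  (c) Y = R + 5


Checking option (c) Y = R + 5:
  R = 1.786 -> Y = 6.786 ✓
  R = 0.162 -> Y = 5.162 ✓
  R = 0.298 -> Y = 5.298 ✓
All samples match this transformation.

(c) R + 5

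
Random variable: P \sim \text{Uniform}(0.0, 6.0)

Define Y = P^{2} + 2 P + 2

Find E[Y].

E[Y] = 1*E[P²] + 2*E[P] + 2
E[P] = 3
E[P²] = Var(P) + (E[P])² = 3 + 9 = 12
E[Y] = 1*12 + 2*3 + 2 = 20

20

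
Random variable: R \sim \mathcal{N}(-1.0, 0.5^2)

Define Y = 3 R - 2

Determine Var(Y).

For Y = aR + b: Var(Y) = a² * Var(R)
Var(R) = 0.5^2 = 0.25
Var(Y) = 3² * 0.25 = 9 * 0.25 = 2.25

2.25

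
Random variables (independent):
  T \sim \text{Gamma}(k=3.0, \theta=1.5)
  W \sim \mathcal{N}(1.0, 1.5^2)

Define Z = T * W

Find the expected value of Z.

For independent RVs: E[XY] = E[X]*E[Y]
E[T] = 4.5
E[W] = 1
E[Z] = 4.5 * 1 = 4.5

4.5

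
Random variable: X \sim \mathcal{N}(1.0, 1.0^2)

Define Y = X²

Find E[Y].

Using E[X²] = Var(X) + (E[X])²:
E[X] = 1
Var(X) = 1.0^2 = 1
E[X²] = 1 + 1² = 1 + 1 = 2

2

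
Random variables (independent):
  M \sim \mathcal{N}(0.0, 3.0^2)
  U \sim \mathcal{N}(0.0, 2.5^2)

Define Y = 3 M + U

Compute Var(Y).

For independent RVs: Var(aX + bY) = a²Var(X) + b²Var(Y)
Var(M) = 9
Var(U) = 6.25
Var(Y) = 3²*9 + 1²*6.25
= 9*9 + 1*6.25 = 87.25

87.25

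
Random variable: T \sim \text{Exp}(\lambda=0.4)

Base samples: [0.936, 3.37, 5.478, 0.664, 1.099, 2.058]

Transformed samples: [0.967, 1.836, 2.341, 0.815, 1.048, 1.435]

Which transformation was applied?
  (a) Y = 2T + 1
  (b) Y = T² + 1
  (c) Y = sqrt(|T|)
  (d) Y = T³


Checking option (c) Y = sqrt(|T|):
  T = 0.936 -> Y = 0.967 ✓
  T = 3.37 -> Y = 1.836 ✓
  T = 5.478 -> Y = 2.341 ✓
All samples match this transformation.

(c) sqrt(|T|)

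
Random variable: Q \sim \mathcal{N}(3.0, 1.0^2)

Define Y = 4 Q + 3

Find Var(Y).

For Y = aQ + b: Var(Y) = a² * Var(Q)
Var(Q) = 1.0^2 = 1
Var(Y) = 4² * 1 = 16 * 1 = 16

16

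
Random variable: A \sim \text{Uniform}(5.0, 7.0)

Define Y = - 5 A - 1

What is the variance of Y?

For Y = aA + b: Var(Y) = a² * Var(A)
Var(A) = (7 - 5)^2/12 = 0.33333333
Var(Y) = (-5)² * 0.33333333 = 25 * 0.33333333 = 8.3333333

8.3333333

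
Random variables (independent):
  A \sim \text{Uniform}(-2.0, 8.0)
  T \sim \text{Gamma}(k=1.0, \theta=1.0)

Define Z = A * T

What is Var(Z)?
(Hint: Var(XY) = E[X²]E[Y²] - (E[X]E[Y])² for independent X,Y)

Var(XY) = E[X²]E[Y²] - (E[X]E[Y])²
E[A] = 3, Var(A) = 8.3333333
E[T] = 1, Var(T) = 1
E[A²] = 8.3333333 + 3² = 17.333333
E[T²] = 1 + 1² = 2
Var(Z) = 17.333333*2 - (3*1)²
= 34.666667 - 9 = 25.666667

25.666667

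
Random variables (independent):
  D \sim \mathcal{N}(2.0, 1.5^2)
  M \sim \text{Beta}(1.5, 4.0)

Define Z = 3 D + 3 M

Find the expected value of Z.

E[Z] = 3*E[D] + 3*E[M]
E[D] = 2
E[M] = 0.27272727
E[Z] = 3*2 + 3*0.27272727 = 6.8181818

6.8181818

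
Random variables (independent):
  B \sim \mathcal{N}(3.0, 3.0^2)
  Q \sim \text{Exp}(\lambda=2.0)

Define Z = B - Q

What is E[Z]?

E[Z] = 1*E[B] - 1*E[Q]
E[B] = 3
E[Q] = 0.5
E[Z] = 1*3 - 1*0.5 = 2.5

2.5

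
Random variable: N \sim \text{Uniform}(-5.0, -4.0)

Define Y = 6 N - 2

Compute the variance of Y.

For Y = aN + b: Var(Y) = a² * Var(N)
Var(N) = (-4 + 5)^2/12 = 0.083333333
Var(Y) = 6² * 0.083333333 = 36 * 0.083333333 = 3

3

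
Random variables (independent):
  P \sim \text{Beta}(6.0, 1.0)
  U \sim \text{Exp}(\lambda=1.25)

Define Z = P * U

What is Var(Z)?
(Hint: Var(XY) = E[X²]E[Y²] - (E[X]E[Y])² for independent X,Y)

Var(XY) = E[X²]E[Y²] - (E[X]E[Y])²
E[P] = 0.85714286, Var(P) = 0.015306122
E[U] = 0.8, Var(U) = 0.64
E[P²] = 0.015306122 + 0.85714286² = 0.75
E[U²] = 0.64 + 0.8² = 1.28
Var(Z) = 0.75*1.28 - (0.85714286*0.8)²
= 0.96 - 0.47020408 = 0.48979592

0.48979592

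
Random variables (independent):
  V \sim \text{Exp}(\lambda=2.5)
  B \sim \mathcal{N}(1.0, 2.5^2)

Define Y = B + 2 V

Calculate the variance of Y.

For independent RVs: Var(aX + bY) = a²Var(X) + b²Var(Y)
Var(V) = 0.16
Var(B) = 6.25
Var(Y) = 2²*0.16 + 1²*6.25
= 4*0.16 + 1*6.25 = 6.89

6.89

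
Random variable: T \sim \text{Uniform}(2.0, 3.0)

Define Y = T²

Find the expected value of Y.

Using E[X²] = Var(X) + (E[X])²:
E[T] = 2.5
Var(T) = (3 - 2)^2/12 = 0.083333333
E[T²] = 0.083333333 + 2.5² = 0.083333333 + 6.25 = 6.3333333

6.3333333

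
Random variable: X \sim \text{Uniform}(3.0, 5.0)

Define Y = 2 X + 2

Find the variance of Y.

For Y = aX + b: Var(Y) = a² * Var(X)
Var(X) = (5 - 3)^2/12 = 0.33333333
Var(Y) = 2² * 0.33333333 = 4 * 0.33333333 = 1.3333333

1.3333333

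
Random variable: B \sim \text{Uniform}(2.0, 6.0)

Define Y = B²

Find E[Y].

Using E[X²] = Var(X) + (E[X])²:
E[B] = 4
Var(B) = (6 - 2)^2/12 = 1.3333333
E[B²] = 1.3333333 + 4² = 1.3333333 + 16 = 17.333333

17.333333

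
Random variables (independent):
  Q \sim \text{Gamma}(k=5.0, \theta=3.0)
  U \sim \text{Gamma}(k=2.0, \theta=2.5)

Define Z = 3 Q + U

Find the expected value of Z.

E[Z] = 3*E[Q] + 1*E[U]
E[Q] = 15
E[U] = 5
E[Z] = 3*15 + 1*5 = 50

50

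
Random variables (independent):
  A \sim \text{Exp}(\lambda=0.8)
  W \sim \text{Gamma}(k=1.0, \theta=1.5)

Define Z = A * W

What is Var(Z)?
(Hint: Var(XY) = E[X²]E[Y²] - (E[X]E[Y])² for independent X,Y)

Var(XY) = E[X²]E[Y²] - (E[X]E[Y])²
E[A] = 1.25, Var(A) = 1.5625
E[W] = 1.5, Var(W) = 2.25
E[A²] = 1.5625 + 1.25² = 3.125
E[W²] = 2.25 + 1.5² = 4.5
Var(Z) = 3.125*4.5 - (1.25*1.5)²
= 14.0625 - 3.515625 = 10.546875

10.546875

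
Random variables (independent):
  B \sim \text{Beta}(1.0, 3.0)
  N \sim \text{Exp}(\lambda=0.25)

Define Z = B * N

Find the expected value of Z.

For independent RVs: E[XY] = E[X]*E[Y]
E[B] = 0.25
E[N] = 4
E[Z] = 0.25 * 4 = 1

1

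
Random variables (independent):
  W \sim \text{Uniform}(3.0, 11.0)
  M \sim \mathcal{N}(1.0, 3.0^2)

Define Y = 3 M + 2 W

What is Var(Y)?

For independent RVs: Var(aX + bY) = a²Var(X) + b²Var(Y)
Var(W) = 5.3333333
Var(M) = 9
Var(Y) = 2²*5.3333333 + 3²*9
= 4*5.3333333 + 9*9 = 102.33333

102.33333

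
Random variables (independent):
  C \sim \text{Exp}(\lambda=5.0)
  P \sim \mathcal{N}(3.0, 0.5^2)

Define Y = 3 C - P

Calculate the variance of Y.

For independent RVs: Var(aX + bY) = a²Var(X) + b²Var(Y)
Var(C) = 0.04
Var(P) = 0.25
Var(Y) = 3²*0.04 + (-1)²*0.25
= 9*0.04 + 1*0.25 = 0.61

0.61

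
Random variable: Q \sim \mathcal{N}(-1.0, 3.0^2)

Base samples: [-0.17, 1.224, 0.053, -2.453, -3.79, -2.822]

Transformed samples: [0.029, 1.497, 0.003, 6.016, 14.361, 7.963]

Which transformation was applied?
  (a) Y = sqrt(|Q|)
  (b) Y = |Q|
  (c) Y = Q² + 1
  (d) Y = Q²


Checking option (d) Y = Q²:
  Q = -0.17 -> Y = 0.029 ✓
  Q = 1.224 -> Y = 1.497 ✓
  Q = 0.053 -> Y = 0.003 ✓
All samples match this transformation.

(d) Q²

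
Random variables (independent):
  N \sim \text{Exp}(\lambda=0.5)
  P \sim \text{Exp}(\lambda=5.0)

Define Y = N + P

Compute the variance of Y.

For independent RVs: Var(aX + bY) = a²Var(X) + b²Var(Y)
Var(N) = 4
Var(P) = 0.04
Var(Y) = 1²*4 + 1²*0.04
= 1*4 + 1*0.04 = 4.04

4.04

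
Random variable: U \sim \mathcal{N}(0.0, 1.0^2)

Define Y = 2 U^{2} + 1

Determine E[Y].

E[Y] = 2*E[U²] + 1
E[U] = 0
E[U²] = Var(U) + (E[U])² = 1 + 0 = 1
E[Y] = 2*1 + 1 = 3

3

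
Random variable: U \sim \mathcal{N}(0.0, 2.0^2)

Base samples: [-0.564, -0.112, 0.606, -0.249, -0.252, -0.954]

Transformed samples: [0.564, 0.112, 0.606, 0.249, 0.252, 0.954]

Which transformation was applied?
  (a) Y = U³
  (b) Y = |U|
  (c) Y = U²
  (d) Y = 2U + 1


Checking option (b) Y = |U|:
  U = -0.564 -> Y = 0.564 ✓
  U = -0.112 -> Y = 0.112 ✓
  U = 0.606 -> Y = 0.606 ✓
All samples match this transformation.

(b) |U|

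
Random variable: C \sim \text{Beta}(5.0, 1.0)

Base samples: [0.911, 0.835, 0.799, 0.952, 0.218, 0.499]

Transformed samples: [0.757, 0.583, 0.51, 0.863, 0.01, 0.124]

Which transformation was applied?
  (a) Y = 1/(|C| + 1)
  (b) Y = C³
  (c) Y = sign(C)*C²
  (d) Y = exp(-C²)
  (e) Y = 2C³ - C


Checking option (b) Y = C³:
  C = 0.911 -> Y = 0.757 ✓
  C = 0.835 -> Y = 0.583 ✓
  C = 0.799 -> Y = 0.51 ✓
All samples match this transformation.

(b) C³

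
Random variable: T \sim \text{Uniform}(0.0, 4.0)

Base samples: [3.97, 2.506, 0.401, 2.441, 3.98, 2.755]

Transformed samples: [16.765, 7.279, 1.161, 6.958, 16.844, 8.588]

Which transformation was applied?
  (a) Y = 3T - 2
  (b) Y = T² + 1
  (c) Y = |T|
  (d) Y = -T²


Checking option (b) Y = T² + 1:
  T = 3.97 -> Y = 16.765 ✓
  T = 2.506 -> Y = 7.279 ✓
  T = 0.401 -> Y = 1.161 ✓
All samples match this transformation.

(b) T² + 1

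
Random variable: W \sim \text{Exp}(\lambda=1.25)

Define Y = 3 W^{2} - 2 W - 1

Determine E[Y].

E[Y] = 3*E[W²] - 2*E[W] - 1
E[W] = 0.8
E[W²] = Var(W) + (E[W])² = 0.64 + 0.64 = 1.28
E[Y] = 3*1.28 - 2*0.8 - 1 = 1.24

1.24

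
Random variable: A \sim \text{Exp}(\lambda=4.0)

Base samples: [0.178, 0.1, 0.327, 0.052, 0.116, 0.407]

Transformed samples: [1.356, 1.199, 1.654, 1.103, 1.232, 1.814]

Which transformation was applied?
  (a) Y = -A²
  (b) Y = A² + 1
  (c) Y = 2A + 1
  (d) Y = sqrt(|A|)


Checking option (c) Y = 2A + 1:
  A = 0.178 -> Y = 1.356 ✓
  A = 0.1 -> Y = 1.199 ✓
  A = 0.327 -> Y = 1.654 ✓
All samples match this transformation.

(c) 2A + 1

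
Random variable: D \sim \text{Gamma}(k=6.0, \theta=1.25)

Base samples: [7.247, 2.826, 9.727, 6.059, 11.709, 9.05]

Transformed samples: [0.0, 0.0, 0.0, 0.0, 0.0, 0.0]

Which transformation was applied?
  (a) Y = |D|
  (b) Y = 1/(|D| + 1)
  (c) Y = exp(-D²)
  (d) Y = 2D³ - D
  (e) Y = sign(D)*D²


Checking option (c) Y = exp(-D²):
  D = 7.247 -> Y = 0.0 ✓
  D = 2.826 -> Y = 0.0 ✓
  D = 9.727 -> Y = 0.0 ✓
All samples match this transformation.

(c) exp(-D²)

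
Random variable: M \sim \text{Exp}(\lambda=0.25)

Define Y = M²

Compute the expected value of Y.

E[M²] = Var(M) + (E[M])² = 16 + 16 = 32

32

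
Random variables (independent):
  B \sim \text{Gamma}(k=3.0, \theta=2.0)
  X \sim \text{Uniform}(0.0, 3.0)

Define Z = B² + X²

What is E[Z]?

E[Z] = E[B²] + E[X²]
E[B²] = Var(B) + E[B]² = 12 + 36 = 48
E[X²] = Var(X) + E[X]² = 0.75 + 2.25 = 3
E[Z] = 48 + 3 = 51

51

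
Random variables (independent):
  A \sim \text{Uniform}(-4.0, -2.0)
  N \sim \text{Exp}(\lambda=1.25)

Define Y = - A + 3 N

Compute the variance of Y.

For independent RVs: Var(aX + bY) = a²Var(X) + b²Var(Y)
Var(A) = 0.33333333
Var(N) = 0.64
Var(Y) = (-1)²*0.33333333 + 3²*0.64
= 1*0.33333333 + 9*0.64 = 6.0933333

6.0933333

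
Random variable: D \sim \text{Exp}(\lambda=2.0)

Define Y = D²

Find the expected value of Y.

Using E[X²] = Var(X) + (E[X])²:
E[D] = 0.5
Var(D) = 1/2.0^2 = 0.25
E[D²] = 0.25 + 0.5² = 0.25 + 0.25 = 0.5

0.5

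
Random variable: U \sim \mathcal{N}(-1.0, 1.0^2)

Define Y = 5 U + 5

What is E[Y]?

For Y = 5U + 5:
E[Y] = 5 * E[U] + 5
E[U] = -1.0 = -1
E[Y] = 5 * (-1) + 5 = 0

0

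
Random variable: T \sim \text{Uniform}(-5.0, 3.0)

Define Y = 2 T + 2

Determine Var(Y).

For Y = aT + b: Var(Y) = a² * Var(T)
Var(T) = (3 + 5)^2/12 = 5.3333333
Var(Y) = 2² * 5.3333333 = 4 * 5.3333333 = 21.333333

21.333333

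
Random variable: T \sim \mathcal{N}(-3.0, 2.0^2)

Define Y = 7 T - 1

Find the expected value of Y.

For Y = 7T - 1:
E[Y] = 7 * E[T] - 1
E[T] = -3.0 = -3
E[Y] = 7 * (-3) - 1 = -22

-22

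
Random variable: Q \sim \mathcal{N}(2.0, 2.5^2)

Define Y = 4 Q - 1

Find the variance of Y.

For Y = aQ + b: Var(Y) = a² * Var(Q)
Var(Q) = 2.5^2 = 6.25
Var(Y) = 4² * 6.25 = 16 * 6.25 = 100

100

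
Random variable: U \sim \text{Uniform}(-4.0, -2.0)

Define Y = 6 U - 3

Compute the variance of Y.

For Y = aU + b: Var(Y) = a² * Var(U)
Var(U) = (-2 + 4)^2/12 = 0.33333333
Var(Y) = 6² * 0.33333333 = 36 * 0.33333333 = 12

12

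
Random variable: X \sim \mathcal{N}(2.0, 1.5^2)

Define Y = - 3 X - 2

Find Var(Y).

For Y = aX + b: Var(Y) = a² * Var(X)
Var(X) = 1.5^2 = 2.25
Var(Y) = (-3)² * 2.25 = 9 * 2.25 = 20.25

20.25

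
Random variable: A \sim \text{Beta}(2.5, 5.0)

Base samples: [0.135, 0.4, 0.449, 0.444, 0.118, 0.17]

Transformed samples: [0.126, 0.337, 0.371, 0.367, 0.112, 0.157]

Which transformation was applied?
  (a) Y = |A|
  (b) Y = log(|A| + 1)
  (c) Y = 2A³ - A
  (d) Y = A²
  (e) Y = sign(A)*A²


Checking option (b) Y = log(|A| + 1):
  A = 0.135 -> Y = 0.126 ✓
  A = 0.4 -> Y = 0.337 ✓
  A = 0.449 -> Y = 0.371 ✓
All samples match this transformation.

(b) log(|A| + 1)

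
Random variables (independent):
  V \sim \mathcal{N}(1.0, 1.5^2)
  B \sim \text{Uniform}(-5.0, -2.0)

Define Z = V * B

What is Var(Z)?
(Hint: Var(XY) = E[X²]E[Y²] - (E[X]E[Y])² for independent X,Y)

Var(XY) = E[X²]E[Y²] - (E[X]E[Y])²
E[V] = 1, Var(V) = 2.25
E[B] = -3.5, Var(B) = 0.75
E[V²] = 2.25 + 1² = 3.25
E[B²] = 0.75 + (-3.5)² = 13
Var(Z) = 3.25*13 - (1*(-3.5))²
= 42.25 - 12.25 = 30

30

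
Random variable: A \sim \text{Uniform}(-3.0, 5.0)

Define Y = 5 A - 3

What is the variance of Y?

For Y = aA + b: Var(Y) = a² * Var(A)
Var(A) = (5 + 3)^2/12 = 5.3333333
Var(Y) = 5² * 5.3333333 = 25 * 5.3333333 = 133.33333

133.33333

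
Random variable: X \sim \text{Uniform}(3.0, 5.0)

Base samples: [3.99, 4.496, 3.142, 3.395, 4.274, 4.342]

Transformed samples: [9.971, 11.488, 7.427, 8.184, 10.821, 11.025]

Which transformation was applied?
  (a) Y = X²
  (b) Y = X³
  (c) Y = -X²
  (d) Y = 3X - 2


Checking option (d) Y = 3X - 2:
  X = 3.99 -> Y = 9.971 ✓
  X = 4.496 -> Y = 11.488 ✓
  X = 3.142 -> Y = 7.427 ✓
All samples match this transformation.

(d) 3X - 2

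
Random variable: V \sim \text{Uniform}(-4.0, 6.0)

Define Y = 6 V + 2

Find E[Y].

For Y = 6V + 2:
E[Y] = 6 * E[V] + 2
E[V] = (-4 + 6)/2 = 1
E[Y] = 6 * 1 + 2 = 8

8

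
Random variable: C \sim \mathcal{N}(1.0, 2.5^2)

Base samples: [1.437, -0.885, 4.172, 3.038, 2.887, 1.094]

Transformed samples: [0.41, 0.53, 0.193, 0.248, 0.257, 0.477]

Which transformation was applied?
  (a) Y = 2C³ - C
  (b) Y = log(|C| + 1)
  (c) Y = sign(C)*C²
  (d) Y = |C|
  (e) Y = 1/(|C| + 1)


Checking option (e) Y = 1/(|C| + 1):
  C = 1.437 -> Y = 0.41 ✓
  C = -0.885 -> Y = 0.53 ✓
  C = 4.172 -> Y = 0.193 ✓
All samples match this transformation.

(e) 1/(|C| + 1)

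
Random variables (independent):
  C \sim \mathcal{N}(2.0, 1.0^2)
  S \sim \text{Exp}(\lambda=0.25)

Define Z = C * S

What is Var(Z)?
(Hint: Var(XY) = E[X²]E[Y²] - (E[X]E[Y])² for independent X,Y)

Var(XY) = E[X²]E[Y²] - (E[X]E[Y])²
E[C] = 2, Var(C) = 1
E[S] = 4, Var(S) = 16
E[C²] = 1 + 2² = 5
E[S²] = 16 + 4² = 32
Var(Z) = 5*32 - (2*4)²
= 160 - 64 = 96

96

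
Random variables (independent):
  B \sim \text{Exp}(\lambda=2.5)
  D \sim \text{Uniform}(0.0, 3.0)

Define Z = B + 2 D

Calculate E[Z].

E[Z] = 1*E[B] + 2*E[D]
E[B] = 0.4
E[D] = 1.5
E[Z] = 1*0.4 + 2*1.5 = 3.4

3.4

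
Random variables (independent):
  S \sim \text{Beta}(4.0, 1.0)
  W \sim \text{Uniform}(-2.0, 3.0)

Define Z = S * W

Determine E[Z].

For independent RVs: E[XY] = E[X]*E[Y]
E[S] = 0.8
E[W] = 0.5
E[Z] = 0.8 * 0.5 = 0.4

0.4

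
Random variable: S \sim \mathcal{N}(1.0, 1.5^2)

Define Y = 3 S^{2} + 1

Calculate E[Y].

E[Y] = 3*E[S²] + 1
E[S] = 1
E[S²] = Var(S) + (E[S])² = 2.25 + 1 = 3.25
E[Y] = 3*3.25 + 1 = 10.75

10.75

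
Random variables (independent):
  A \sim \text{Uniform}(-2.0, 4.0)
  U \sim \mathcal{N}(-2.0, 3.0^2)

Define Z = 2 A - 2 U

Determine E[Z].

E[Z] = 2*E[A] - 2*E[U]
E[A] = 1
E[U] = -2
E[Z] = 2*1 - 2*(-2) = 6

6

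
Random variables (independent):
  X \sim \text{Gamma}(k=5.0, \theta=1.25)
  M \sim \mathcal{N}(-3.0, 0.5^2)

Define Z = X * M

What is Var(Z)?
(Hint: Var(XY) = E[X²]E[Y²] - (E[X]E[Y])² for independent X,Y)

Var(XY) = E[X²]E[Y²] - (E[X]E[Y])²
E[X] = 6.25, Var(X) = 7.8125
E[M] = -3, Var(M) = 0.25
E[X²] = 7.8125 + 6.25² = 46.875
E[M²] = 0.25 + (-3)² = 9.25
Var(Z) = 46.875*9.25 - (6.25*(-3))²
= 433.59375 - 351.5625 = 82.03125

82.03125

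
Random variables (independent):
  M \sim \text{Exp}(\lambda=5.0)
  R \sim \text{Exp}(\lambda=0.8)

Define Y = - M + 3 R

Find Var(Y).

For independent RVs: Var(aX + bY) = a²Var(X) + b²Var(Y)
Var(M) = 0.04
Var(R) = 1.5625
Var(Y) = (-1)²*0.04 + 3²*1.5625
= 1*0.04 + 9*1.5625 = 14.1025

14.1025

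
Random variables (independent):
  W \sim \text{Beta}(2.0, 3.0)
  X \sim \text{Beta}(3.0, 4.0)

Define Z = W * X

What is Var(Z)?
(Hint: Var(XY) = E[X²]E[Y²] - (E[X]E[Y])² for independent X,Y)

Var(XY) = E[X²]E[Y²] - (E[X]E[Y])²
E[W] = 0.4, Var(W) = 0.04
E[X] = 0.42857143, Var(X) = 0.030612245
E[W²] = 0.04 + 0.4² = 0.2
E[X²] = 0.030612245 + 0.42857143² = 0.21428571
Var(Z) = 0.2*0.21428571 - (0.4*0.42857143)²
= 0.042857143 - 0.029387755 = 0.013469388

0.013469388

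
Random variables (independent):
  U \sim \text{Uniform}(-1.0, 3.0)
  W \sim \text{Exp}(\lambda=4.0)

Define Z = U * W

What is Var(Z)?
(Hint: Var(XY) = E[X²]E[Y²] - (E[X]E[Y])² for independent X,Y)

Var(XY) = E[X²]E[Y²] - (E[X]E[Y])²
E[U] = 1, Var(U) = 1.3333333
E[W] = 0.25, Var(W) = 0.0625
E[U²] = 1.3333333 + 1² = 2.3333333
E[W²] = 0.0625 + 0.25² = 0.125
Var(Z) = 2.3333333*0.125 - (1*0.25)²
= 0.29166667 - 0.0625 = 0.22916667

0.22916667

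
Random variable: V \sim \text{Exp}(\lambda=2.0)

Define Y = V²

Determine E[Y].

E[V²] = Var(V) + (E[V])² = 0.25 + 0.25 = 0.5

0.5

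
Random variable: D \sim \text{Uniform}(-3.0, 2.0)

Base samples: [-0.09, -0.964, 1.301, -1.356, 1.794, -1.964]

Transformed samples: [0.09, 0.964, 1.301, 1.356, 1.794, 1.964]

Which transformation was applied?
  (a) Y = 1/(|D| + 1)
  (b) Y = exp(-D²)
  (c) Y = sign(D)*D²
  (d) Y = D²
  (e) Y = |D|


Checking option (e) Y = |D|:
  D = -0.09 -> Y = 0.09 ✓
  D = -0.964 -> Y = 0.964 ✓
  D = 1.301 -> Y = 1.301 ✓
All samples match this transformation.

(e) |D|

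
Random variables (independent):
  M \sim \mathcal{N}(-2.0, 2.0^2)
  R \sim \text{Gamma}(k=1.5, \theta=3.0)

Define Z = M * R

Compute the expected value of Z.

For independent RVs: E[XY] = E[X]*E[Y]
E[M] = -2
E[R] = 4.5
E[Z] = -2 * 4.5 = -9

-9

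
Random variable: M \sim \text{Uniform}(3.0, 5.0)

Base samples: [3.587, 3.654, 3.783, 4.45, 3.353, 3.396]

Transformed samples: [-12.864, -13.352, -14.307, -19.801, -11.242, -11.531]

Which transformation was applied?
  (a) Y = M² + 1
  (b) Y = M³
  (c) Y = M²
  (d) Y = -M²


Checking option (d) Y = -M²:
  M = 3.587 -> Y = -12.864 ✓
  M = 3.654 -> Y = -13.352 ✓
  M = 3.783 -> Y = -14.307 ✓
All samples match this transformation.

(d) -M²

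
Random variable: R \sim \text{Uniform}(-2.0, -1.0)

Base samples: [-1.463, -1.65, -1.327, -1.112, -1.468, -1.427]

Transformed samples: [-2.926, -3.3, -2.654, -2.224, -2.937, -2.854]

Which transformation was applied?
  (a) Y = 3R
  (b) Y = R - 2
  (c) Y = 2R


Checking option (c) Y = 2R:
  R = -1.463 -> Y = -2.926 ✓
  R = -1.65 -> Y = -3.3 ✓
  R = -1.327 -> Y = -2.654 ✓
All samples match this transformation.

(c) 2R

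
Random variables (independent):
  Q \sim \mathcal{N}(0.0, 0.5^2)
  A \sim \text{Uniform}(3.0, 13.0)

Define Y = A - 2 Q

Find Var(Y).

For independent RVs: Var(aX + bY) = a²Var(X) + b²Var(Y)
Var(Q) = 0.25
Var(A) = 8.3333333
Var(Y) = (-2)²*0.25 + 1²*8.3333333
= 4*0.25 + 1*8.3333333 = 9.3333333

9.3333333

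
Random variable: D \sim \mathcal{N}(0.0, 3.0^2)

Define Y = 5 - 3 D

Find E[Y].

For Y = -3D + 5:
E[Y] = -3 * E[D] + 5
E[D] = 0.0 = 0
E[Y] = -3 * 0 + 5 = 5

5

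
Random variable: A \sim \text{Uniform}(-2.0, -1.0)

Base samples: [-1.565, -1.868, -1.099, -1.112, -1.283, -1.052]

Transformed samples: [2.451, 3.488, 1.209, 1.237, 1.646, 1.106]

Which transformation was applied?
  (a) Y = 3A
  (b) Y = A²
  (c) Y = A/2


Checking option (b) Y = A²:
  A = -1.565 -> Y = 2.451 ✓
  A = -1.868 -> Y = 3.488 ✓
  A = -1.099 -> Y = 1.209 ✓
All samples match this transformation.

(b) A²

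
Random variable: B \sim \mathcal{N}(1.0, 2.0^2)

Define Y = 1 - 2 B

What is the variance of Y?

For Y = aB + b: Var(Y) = a² * Var(B)
Var(B) = 2.0^2 = 4
Var(Y) = (-2)² * 4 = 4 * 4 = 16

16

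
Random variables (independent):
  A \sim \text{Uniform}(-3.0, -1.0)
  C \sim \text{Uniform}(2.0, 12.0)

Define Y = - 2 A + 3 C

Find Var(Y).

For independent RVs: Var(aX + bY) = a²Var(X) + b²Var(Y)
Var(A) = 0.33333333
Var(C) = 8.3333333
Var(Y) = (-2)²*0.33333333 + 3²*8.3333333
= 4*0.33333333 + 9*8.3333333 = 76.333333

76.333333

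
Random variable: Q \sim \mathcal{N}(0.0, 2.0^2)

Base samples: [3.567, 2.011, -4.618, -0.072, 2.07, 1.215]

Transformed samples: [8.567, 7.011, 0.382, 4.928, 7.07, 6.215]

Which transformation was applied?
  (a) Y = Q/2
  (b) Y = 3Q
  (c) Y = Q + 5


Checking option (c) Y = Q + 5:
  Q = 3.567 -> Y = 8.567 ✓
  Q = 2.011 -> Y = 7.011 ✓
  Q = -4.618 -> Y = 0.382 ✓
All samples match this transformation.

(c) Q + 5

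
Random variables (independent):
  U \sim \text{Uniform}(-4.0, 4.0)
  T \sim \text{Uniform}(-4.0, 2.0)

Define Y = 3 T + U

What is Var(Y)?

For independent RVs: Var(aX + bY) = a²Var(X) + b²Var(Y)
Var(U) = 5.3333333
Var(T) = 3
Var(Y) = 1²*5.3333333 + 3²*3
= 1*5.3333333 + 9*3 = 32.333333

32.333333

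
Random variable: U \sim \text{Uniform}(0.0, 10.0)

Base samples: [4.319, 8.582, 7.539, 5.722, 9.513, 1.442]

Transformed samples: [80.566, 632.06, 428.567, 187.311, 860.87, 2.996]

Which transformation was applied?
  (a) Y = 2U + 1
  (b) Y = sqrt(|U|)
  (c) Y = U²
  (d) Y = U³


Checking option (d) Y = U³:
  U = 4.319 -> Y = 80.566 ✓
  U = 8.582 -> Y = 632.06 ✓
  U = 7.539 -> Y = 428.567 ✓
All samples match this transformation.

(d) U³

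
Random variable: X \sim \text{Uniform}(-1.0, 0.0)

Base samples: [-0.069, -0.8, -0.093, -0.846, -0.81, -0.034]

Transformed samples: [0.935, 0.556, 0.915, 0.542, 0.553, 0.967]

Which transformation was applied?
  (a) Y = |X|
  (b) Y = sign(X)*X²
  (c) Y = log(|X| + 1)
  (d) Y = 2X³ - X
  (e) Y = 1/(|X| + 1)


Checking option (e) Y = 1/(|X| + 1):
  X = -0.069 -> Y = 0.935 ✓
  X = -0.8 -> Y = 0.556 ✓
  X = -0.093 -> Y = 0.915 ✓
All samples match this transformation.

(e) 1/(|X| + 1)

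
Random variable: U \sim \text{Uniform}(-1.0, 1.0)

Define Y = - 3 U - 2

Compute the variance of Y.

For Y = aU + b: Var(Y) = a² * Var(U)
Var(U) = (1 + 1)^2/12 = 0.33333333
Var(Y) = (-3)² * 0.33333333 = 9 * 0.33333333 = 3

3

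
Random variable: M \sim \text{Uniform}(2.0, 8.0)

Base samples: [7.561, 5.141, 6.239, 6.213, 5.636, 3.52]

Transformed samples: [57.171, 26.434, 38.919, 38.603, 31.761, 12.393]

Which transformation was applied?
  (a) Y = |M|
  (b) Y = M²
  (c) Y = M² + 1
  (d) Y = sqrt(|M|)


Checking option (b) Y = M²:
  M = 7.561 -> Y = 57.171 ✓
  M = 5.141 -> Y = 26.434 ✓
  M = 6.239 -> Y = 38.919 ✓
All samples match this transformation.

(b) M²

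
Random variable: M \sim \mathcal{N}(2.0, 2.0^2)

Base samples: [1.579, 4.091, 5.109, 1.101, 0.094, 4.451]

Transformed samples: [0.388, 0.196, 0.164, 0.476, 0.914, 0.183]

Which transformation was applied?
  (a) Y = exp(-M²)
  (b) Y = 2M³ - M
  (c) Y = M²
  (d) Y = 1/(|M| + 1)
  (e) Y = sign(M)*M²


Checking option (d) Y = 1/(|M| + 1):
  M = 1.579 -> Y = 0.388 ✓
  M = 4.091 -> Y = 0.196 ✓
  M = 5.109 -> Y = 0.164 ✓
All samples match this transformation.

(d) 1/(|M| + 1)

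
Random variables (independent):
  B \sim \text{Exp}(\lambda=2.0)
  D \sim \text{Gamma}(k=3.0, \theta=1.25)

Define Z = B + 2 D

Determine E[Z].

E[Z] = 1*E[B] + 2*E[D]
E[B] = 0.5
E[D] = 3.75
E[Z] = 1*0.5 + 2*3.75 = 8

8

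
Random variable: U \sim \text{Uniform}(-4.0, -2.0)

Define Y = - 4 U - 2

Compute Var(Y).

For Y = aU + b: Var(Y) = a² * Var(U)
Var(U) = (-2 + 4)^2/12 = 0.33333333
Var(Y) = (-4)² * 0.33333333 = 16 * 0.33333333 = 5.3333333

5.3333333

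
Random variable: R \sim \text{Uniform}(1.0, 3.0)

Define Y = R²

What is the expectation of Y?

Using E[X²] = Var(X) + (E[X])²:
E[R] = 2
Var(R) = (3 - 1)^2/12 = 0.33333333
E[R²] = 0.33333333 + 2² = 0.33333333 + 4 = 4.3333333

4.3333333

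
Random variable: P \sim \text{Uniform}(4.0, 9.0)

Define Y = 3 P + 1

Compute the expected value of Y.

For Y = 3P + 1:
E[Y] = 3 * E[P] + 1
E[P] = (4 + 9)/2 = 6.5
E[Y] = 3 * 6.5 + 1 = 20.5

20.5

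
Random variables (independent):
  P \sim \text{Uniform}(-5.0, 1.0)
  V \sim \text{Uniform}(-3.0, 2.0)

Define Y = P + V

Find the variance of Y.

For independent RVs: Var(aX + bY) = a²Var(X) + b²Var(Y)
Var(P) = 3
Var(V) = 2.0833333
Var(Y) = 1²*3 + 1²*2.0833333
= 1*3 + 1*2.0833333 = 5.0833333

5.0833333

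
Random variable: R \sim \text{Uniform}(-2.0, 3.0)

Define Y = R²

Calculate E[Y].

E[R²] = Var(R) + (E[R])² = 2.0833333 + 0.25 = 2.3333333

2.3333333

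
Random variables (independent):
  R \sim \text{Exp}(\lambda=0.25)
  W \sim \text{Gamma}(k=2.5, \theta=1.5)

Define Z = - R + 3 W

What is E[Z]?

E[Z] = -1*E[R] + 3*E[W]
E[R] = 4
E[W] = 3.75
E[Z] = -1*4 + 3*3.75 = 7.25

7.25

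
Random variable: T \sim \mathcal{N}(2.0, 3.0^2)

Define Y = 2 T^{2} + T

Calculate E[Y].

E[Y] = 2*E[T²] + 1*E[T]
E[T] = 2
E[T²] = Var(T) + (E[T])² = 9 + 4 = 13
E[Y] = 2*13 + 1*2 = 28

28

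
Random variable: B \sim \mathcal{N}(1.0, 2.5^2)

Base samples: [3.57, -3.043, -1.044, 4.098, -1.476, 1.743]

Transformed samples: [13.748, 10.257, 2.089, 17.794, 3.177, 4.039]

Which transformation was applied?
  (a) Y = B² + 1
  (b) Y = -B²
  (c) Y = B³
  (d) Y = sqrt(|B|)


Checking option (a) Y = B² + 1:
  B = 3.57 -> Y = 13.748 ✓
  B = -3.043 -> Y = 10.257 ✓
  B = -1.044 -> Y = 2.089 ✓
All samples match this transformation.

(a) B² + 1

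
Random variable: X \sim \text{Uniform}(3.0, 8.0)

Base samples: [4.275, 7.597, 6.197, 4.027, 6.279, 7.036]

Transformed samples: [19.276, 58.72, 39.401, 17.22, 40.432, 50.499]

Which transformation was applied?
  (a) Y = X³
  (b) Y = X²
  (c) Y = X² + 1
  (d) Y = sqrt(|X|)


Checking option (c) Y = X² + 1:
  X = 4.275 -> Y = 19.276 ✓
  X = 7.597 -> Y = 58.72 ✓
  X = 6.197 -> Y = 39.401 ✓
All samples match this transformation.

(c) X² + 1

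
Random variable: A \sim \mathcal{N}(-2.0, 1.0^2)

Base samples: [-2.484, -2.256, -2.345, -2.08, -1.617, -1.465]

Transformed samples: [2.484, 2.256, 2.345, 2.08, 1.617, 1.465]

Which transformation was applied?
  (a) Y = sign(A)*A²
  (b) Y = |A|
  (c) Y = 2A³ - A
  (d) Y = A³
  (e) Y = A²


Checking option (b) Y = |A|:
  A = -2.484 -> Y = 2.484 ✓
  A = -2.256 -> Y = 2.256 ✓
  A = -2.345 -> Y = 2.345 ✓
All samples match this transformation.

(b) |A|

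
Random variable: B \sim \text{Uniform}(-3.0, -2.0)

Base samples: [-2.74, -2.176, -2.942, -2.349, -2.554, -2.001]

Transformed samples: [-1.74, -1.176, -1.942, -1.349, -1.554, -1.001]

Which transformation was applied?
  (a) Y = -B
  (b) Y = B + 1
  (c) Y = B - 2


Checking option (b) Y = B + 1:
  B = -2.74 -> Y = -1.74 ✓
  B = -2.176 -> Y = -1.176 ✓
  B = -2.942 -> Y = -1.942 ✓
All samples match this transformation.

(b) B + 1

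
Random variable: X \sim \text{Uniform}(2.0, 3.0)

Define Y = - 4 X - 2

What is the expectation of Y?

For Y = -4X - 2:
E[Y] = -4 * E[X] - 2
E[X] = (2 + 3)/2 = 2.5
E[Y] = -4 * 2.5 - 2 = -12

-12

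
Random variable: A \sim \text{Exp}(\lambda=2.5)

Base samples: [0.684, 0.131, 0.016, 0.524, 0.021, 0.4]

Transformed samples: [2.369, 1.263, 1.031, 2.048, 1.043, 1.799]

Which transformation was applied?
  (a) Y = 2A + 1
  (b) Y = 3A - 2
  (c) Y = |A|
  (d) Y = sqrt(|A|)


Checking option (a) Y = 2A + 1:
  A = 0.684 -> Y = 2.369 ✓
  A = 0.131 -> Y = 1.263 ✓
  A = 0.016 -> Y = 1.031 ✓
All samples match this transformation.

(a) 2A + 1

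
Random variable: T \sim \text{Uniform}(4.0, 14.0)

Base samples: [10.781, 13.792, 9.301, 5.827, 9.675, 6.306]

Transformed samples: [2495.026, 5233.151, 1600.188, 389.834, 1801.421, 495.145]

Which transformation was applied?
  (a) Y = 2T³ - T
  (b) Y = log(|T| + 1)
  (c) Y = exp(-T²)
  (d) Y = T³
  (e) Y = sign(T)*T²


Checking option (a) Y = 2T³ - T:
  T = 10.781 -> Y = 2495.026 ✓
  T = 13.792 -> Y = 5233.151 ✓
  T = 9.301 -> Y = 1600.188 ✓
All samples match this transformation.

(a) 2T³ - T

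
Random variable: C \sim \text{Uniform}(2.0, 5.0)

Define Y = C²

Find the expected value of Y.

E[C²] = Var(C) + (E[C])² = 0.75 + 12.25 = 13

13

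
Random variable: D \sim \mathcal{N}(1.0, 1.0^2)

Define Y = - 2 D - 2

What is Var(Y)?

For Y = aD + b: Var(Y) = a² * Var(D)
Var(D) = 1.0^2 = 1
Var(Y) = (-2)² * 1 = 4 * 1 = 4

4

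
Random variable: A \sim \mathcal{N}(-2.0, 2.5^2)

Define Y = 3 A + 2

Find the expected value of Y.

For Y = 3A + 2:
E[Y] = 3 * E[A] + 2
E[A] = -2.0 = -2
E[Y] = 3 * (-2) + 2 = -4

-4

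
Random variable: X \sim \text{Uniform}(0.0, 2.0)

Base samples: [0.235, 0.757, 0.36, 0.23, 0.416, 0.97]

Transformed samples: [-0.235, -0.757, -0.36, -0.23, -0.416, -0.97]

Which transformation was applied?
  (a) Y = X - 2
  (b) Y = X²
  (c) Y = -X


Checking option (c) Y = -X:
  X = 0.235 -> Y = -0.235 ✓
  X = 0.757 -> Y = -0.757 ✓
  X = 0.36 -> Y = -0.36 ✓
All samples match this transformation.

(c) -X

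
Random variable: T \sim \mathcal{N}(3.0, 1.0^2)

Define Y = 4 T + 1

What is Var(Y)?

For Y = aT + b: Var(Y) = a² * Var(T)
Var(T) = 1.0^2 = 1
Var(Y) = 4² * 1 = 16 * 1 = 16

16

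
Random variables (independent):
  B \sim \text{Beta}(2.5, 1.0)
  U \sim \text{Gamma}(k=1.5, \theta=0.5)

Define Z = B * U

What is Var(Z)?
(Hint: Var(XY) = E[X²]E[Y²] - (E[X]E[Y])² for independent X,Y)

Var(XY) = E[X²]E[Y²] - (E[X]E[Y])²
E[B] = 0.71428571, Var(B) = 0.045351474
E[U] = 0.75, Var(U) = 0.375
E[B²] = 0.045351474 + 0.71428571² = 0.55555556
E[U²] = 0.375 + 0.75² = 0.9375
Var(Z) = 0.55555556*0.9375 - (0.71428571*0.75)²
= 0.52083333 - 0.2869898 = 0.23384354

0.23384354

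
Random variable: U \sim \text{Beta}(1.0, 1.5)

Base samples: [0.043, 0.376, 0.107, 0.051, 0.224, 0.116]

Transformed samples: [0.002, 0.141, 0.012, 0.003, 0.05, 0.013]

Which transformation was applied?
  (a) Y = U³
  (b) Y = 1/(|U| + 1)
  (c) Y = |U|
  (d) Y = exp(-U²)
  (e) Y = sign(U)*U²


Checking option (e) Y = sign(U)*U²:
  U = 0.043 -> Y = 0.002 ✓
  U = 0.376 -> Y = 0.141 ✓
  U = 0.107 -> Y = 0.012 ✓
All samples match this transformation.

(e) sign(U)*U²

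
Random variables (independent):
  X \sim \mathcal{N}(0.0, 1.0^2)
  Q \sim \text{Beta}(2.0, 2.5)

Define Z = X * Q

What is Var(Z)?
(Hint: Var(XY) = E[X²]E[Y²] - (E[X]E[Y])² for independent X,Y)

Var(XY) = E[X²]E[Y²] - (E[X]E[Y])²
E[X] = 0, Var(X) = 1
E[Q] = 0.44444444, Var(Q) = 0.044893378
E[X²] = 1 + 0² = 1
E[Q²] = 0.044893378 + 0.44444444² = 0.24242424
Var(Z) = 1*0.24242424 - (0*0.44444444)²
= 0.24242424 - 0 = 0.24242424

0.24242424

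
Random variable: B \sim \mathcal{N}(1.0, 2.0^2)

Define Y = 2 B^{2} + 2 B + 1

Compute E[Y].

E[Y] = 2*E[B²] + 2*E[B] + 1
E[B] = 1
E[B²] = Var(B) + (E[B])² = 4 + 1 = 5
E[Y] = 2*5 + 2*1 + 1 = 13

13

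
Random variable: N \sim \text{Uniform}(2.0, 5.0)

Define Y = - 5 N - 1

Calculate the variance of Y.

For Y = aN + b: Var(Y) = a² * Var(N)
Var(N) = (5 - 2)^2/12 = 0.75
Var(Y) = (-5)² * 0.75 = 25 * 0.75 = 18.75

18.75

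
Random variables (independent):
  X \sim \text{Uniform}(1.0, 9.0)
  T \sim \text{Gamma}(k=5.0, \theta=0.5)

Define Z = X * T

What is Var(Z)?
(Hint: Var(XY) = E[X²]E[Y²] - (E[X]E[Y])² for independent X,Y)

Var(XY) = E[X²]E[Y²] - (E[X]E[Y])²
E[X] = 5, Var(X) = 5.3333333
E[T] = 2.5, Var(T) = 1.25
E[X²] = 5.3333333 + 5² = 30.333333
E[T²] = 1.25 + 2.5² = 7.5
Var(Z) = 30.333333*7.5 - (5*2.5)²
= 227.5 - 156.25 = 71.25

71.25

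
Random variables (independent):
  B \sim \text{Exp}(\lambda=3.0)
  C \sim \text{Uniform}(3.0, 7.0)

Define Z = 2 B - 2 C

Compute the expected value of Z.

E[Z] = 2*E[B] - 2*E[C]
E[B] = 0.33333333
E[C] = 5
E[Z] = 2*0.33333333 - 2*5 = -9.3333333

-9.3333333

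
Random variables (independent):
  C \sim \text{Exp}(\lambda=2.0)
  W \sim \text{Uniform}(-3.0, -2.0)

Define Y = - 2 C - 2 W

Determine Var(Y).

For independent RVs: Var(aX + bY) = a²Var(X) + b²Var(Y)
Var(C) = 0.25
Var(W) = 0.083333333
Var(Y) = (-2)²*0.25 + (-2)²*0.083333333
= 4*0.25 + 4*0.083333333 = 1.3333333

1.3333333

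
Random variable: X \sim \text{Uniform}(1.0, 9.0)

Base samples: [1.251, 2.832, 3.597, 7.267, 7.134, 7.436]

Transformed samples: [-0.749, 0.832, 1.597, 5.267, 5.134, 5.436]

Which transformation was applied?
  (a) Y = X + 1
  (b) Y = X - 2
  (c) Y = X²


Checking option (b) Y = X - 2:
  X = 1.251 -> Y = -0.749 ✓
  X = 2.832 -> Y = 0.832 ✓
  X = 3.597 -> Y = 1.597 ✓
All samples match this transformation.

(b) X - 2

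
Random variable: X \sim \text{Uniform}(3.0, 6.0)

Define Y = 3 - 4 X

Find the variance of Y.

For Y = aX + b: Var(Y) = a² * Var(X)
Var(X) = (6 - 3)^2/12 = 0.75
Var(Y) = (-4)² * 0.75 = 16 * 0.75 = 12

12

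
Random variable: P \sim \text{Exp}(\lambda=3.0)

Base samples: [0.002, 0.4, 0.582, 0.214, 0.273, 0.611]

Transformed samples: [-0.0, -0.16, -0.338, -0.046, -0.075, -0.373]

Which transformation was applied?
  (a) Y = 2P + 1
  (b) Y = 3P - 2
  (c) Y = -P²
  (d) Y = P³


Checking option (c) Y = -P²:
  P = 0.002 -> Y = -0.0 ✓
  P = 0.4 -> Y = -0.16 ✓
  P = 0.582 -> Y = -0.338 ✓
All samples match this transformation.

(c) -P²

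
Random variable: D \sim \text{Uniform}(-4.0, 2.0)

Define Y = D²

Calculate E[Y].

E[D²] = Var(D) + (E[D])² = 3 + 1 = 4

4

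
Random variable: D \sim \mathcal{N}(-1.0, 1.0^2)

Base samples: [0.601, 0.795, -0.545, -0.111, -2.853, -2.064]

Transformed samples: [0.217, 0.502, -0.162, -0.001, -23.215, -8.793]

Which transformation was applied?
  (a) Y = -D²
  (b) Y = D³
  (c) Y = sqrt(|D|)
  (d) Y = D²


Checking option (b) Y = D³:
  D = 0.601 -> Y = 0.217 ✓
  D = 0.795 -> Y = 0.502 ✓
  D = -0.545 -> Y = -0.162 ✓
All samples match this transformation.

(b) D³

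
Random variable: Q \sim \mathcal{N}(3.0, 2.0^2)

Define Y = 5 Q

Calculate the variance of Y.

For Y = aQ + b: Var(Y) = a² * Var(Q)
Var(Q) = 2.0^2 = 4
Var(Y) = 5² * 4 = 25 * 4 = 100

100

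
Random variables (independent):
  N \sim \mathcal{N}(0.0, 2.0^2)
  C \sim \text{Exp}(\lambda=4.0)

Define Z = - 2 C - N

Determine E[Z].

E[Z] = -1*E[N] - 2*E[C]
E[N] = 0
E[C] = 0.25
E[Z] = -1*0 - 2*0.25 = -0.5

-0.5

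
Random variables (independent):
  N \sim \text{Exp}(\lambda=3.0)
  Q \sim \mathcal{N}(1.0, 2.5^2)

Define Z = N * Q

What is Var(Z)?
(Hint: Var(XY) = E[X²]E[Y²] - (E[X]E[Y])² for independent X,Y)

Var(XY) = E[X²]E[Y²] - (E[X]E[Y])²
E[N] = 0.33333333, Var(N) = 0.11111111
E[Q] = 1, Var(Q) = 6.25
E[N²] = 0.11111111 + 0.33333333² = 0.22222222
E[Q²] = 6.25 + 1² = 7.25
Var(Z) = 0.22222222*7.25 - (0.33333333*1)²
= 1.6111111 - 0.11111111 = 1.5

1.5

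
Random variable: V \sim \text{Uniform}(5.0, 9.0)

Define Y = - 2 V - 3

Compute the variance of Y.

For Y = aV + b: Var(Y) = a² * Var(V)
Var(V) = (9 - 5)^2/12 = 1.3333333
Var(Y) = (-2)² * 1.3333333 = 4 * 1.3333333 = 5.3333333

5.3333333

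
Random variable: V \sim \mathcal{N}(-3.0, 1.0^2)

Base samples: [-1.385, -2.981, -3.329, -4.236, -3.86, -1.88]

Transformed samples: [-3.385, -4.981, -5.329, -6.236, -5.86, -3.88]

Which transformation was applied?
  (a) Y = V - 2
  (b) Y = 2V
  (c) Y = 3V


Checking option (a) Y = V - 2:
  V = -1.385 -> Y = -3.385 ✓
  V = -2.981 -> Y = -4.981 ✓
  V = -3.329 -> Y = -5.329 ✓
All samples match this transformation.

(a) V - 2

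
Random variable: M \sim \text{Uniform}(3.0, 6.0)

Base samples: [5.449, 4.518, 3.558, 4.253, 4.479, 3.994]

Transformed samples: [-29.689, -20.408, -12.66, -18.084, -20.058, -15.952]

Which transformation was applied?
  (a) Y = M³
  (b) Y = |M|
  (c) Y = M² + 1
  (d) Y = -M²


Checking option (d) Y = -M²:
  M = 5.449 -> Y = -29.689 ✓
  M = 4.518 -> Y = -20.408 ✓
  M = 3.558 -> Y = -12.66 ✓
All samples match this transformation.

(d) -M²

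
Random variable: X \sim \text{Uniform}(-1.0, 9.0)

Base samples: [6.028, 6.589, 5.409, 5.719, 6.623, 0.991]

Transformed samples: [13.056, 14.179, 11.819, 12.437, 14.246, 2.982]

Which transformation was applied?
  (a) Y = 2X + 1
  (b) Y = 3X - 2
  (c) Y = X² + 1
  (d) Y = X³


Checking option (a) Y = 2X + 1:
  X = 6.028 -> Y = 13.056 ✓
  X = 6.589 -> Y = 14.179 ✓
  X = 5.409 -> Y = 11.819 ✓
All samples match this transformation.

(a) 2X + 1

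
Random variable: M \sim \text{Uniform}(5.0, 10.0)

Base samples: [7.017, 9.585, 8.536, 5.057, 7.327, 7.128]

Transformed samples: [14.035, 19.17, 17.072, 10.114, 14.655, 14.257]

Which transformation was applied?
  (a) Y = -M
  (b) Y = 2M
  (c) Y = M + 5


Checking option (b) Y = 2M:
  M = 7.017 -> Y = 14.035 ✓
  M = 9.585 -> Y = 19.17 ✓
  M = 8.536 -> Y = 17.072 ✓
All samples match this transformation.

(b) 2M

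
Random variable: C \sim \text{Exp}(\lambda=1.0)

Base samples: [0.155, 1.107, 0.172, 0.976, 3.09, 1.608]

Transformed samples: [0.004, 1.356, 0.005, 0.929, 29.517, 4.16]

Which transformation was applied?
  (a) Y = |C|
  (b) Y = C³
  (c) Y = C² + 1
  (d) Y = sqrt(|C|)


Checking option (b) Y = C³:
  C = 0.155 -> Y = 0.004 ✓
  C = 1.107 -> Y = 1.356 ✓
  C = 0.172 -> Y = 0.005 ✓
All samples match this transformation.

(b) C³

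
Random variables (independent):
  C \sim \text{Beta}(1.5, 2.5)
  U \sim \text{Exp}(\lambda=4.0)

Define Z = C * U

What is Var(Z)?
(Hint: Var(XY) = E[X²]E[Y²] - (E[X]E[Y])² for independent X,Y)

Var(XY) = E[X²]E[Y²] - (E[X]E[Y])²
E[C] = 0.375, Var(C) = 0.046875
E[U] = 0.25, Var(U) = 0.0625
E[C²] = 0.046875 + 0.375² = 0.1875
E[U²] = 0.0625 + 0.25² = 0.125
Var(Z) = 0.1875*0.125 - (0.375*0.25)²
= 0.0234375 - 0.0087890625 = 0.014648438

0.014648438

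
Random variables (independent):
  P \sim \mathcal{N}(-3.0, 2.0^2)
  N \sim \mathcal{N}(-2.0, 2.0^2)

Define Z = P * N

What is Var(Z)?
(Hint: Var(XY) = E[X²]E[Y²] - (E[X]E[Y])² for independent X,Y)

Var(XY) = E[X²]E[Y²] - (E[X]E[Y])²
E[P] = -3, Var(P) = 4
E[N] = -2, Var(N) = 4
E[P²] = 4 + (-3)² = 13
E[N²] = 4 + (-2)² = 8
Var(Z) = 13*8 - (-3*(-2))²
= 104 - 36 = 68

68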